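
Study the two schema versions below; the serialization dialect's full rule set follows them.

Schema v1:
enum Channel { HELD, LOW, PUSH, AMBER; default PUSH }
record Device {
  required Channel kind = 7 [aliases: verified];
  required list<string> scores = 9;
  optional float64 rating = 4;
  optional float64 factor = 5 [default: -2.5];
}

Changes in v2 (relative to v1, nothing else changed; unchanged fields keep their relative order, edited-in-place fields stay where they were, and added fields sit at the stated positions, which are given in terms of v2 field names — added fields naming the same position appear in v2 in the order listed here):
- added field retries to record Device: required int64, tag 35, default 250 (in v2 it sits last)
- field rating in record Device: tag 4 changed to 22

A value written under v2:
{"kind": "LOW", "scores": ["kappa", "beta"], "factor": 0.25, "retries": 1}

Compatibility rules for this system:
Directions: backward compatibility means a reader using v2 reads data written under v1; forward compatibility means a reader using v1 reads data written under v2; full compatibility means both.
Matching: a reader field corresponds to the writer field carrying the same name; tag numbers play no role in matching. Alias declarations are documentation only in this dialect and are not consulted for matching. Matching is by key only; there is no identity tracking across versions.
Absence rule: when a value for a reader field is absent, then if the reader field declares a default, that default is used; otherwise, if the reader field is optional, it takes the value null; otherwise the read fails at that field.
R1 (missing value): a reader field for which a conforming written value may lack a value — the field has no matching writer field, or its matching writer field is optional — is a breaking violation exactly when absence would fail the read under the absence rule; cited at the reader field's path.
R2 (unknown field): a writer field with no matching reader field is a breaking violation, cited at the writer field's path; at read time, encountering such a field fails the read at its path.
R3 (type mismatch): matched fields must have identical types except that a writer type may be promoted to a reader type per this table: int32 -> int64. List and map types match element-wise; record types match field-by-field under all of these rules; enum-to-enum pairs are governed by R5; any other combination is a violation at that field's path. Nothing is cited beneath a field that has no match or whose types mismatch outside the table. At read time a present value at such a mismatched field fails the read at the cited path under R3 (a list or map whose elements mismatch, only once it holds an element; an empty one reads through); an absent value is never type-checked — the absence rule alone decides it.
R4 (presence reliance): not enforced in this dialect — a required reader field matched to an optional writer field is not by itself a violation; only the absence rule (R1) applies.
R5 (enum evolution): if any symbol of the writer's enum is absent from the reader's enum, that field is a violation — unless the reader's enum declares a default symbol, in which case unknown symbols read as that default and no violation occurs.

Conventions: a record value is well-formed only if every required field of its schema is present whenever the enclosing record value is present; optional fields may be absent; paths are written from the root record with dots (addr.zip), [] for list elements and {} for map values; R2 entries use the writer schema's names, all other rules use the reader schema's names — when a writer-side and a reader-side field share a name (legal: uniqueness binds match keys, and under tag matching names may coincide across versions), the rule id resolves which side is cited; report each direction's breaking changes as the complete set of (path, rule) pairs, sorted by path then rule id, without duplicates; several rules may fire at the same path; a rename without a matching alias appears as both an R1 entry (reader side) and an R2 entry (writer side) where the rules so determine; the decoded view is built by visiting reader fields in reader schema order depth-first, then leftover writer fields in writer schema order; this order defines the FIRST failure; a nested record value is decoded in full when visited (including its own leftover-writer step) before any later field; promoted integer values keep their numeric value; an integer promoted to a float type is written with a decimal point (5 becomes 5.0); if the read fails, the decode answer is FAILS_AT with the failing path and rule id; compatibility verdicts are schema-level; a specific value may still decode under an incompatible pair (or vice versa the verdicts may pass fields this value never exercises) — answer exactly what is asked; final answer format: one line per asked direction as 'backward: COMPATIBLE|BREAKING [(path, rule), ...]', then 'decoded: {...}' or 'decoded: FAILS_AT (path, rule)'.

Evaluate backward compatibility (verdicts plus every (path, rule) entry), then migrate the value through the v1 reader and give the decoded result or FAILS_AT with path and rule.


arrows below run writer -> reader for Device
backward for Device (reader v2, writer v1):
  kind: paired with writer kind (Channel -> Channel; writer required)
  scores: paired with writer scores (list<string> -> list<string>; writer required)
  rating: paired with writer rating (float64 -> float64; writer optional)
  factor: paired with writer factor (float64 -> float64; writer optional)
  retries: no writer-side match
  => no violations; backward on Device: COMPATIBLE
decode (reader v1):
  kind := "LOW"
  scores := ["kappa", "beta"]
  rating := null (not supplied -> null)
  factor := 0.25
  read fails at retries under R2 (unknown field)
  => FAILS_AT (retries, R2)
the rest of the Device diff is inert for this question:
  field rating in record Device: tag 4 changed to 22 -> inert for the asked Device verdict: nothing fires

backward: COMPATIBLE []; decoded: FAILS_AT (retries, R2)


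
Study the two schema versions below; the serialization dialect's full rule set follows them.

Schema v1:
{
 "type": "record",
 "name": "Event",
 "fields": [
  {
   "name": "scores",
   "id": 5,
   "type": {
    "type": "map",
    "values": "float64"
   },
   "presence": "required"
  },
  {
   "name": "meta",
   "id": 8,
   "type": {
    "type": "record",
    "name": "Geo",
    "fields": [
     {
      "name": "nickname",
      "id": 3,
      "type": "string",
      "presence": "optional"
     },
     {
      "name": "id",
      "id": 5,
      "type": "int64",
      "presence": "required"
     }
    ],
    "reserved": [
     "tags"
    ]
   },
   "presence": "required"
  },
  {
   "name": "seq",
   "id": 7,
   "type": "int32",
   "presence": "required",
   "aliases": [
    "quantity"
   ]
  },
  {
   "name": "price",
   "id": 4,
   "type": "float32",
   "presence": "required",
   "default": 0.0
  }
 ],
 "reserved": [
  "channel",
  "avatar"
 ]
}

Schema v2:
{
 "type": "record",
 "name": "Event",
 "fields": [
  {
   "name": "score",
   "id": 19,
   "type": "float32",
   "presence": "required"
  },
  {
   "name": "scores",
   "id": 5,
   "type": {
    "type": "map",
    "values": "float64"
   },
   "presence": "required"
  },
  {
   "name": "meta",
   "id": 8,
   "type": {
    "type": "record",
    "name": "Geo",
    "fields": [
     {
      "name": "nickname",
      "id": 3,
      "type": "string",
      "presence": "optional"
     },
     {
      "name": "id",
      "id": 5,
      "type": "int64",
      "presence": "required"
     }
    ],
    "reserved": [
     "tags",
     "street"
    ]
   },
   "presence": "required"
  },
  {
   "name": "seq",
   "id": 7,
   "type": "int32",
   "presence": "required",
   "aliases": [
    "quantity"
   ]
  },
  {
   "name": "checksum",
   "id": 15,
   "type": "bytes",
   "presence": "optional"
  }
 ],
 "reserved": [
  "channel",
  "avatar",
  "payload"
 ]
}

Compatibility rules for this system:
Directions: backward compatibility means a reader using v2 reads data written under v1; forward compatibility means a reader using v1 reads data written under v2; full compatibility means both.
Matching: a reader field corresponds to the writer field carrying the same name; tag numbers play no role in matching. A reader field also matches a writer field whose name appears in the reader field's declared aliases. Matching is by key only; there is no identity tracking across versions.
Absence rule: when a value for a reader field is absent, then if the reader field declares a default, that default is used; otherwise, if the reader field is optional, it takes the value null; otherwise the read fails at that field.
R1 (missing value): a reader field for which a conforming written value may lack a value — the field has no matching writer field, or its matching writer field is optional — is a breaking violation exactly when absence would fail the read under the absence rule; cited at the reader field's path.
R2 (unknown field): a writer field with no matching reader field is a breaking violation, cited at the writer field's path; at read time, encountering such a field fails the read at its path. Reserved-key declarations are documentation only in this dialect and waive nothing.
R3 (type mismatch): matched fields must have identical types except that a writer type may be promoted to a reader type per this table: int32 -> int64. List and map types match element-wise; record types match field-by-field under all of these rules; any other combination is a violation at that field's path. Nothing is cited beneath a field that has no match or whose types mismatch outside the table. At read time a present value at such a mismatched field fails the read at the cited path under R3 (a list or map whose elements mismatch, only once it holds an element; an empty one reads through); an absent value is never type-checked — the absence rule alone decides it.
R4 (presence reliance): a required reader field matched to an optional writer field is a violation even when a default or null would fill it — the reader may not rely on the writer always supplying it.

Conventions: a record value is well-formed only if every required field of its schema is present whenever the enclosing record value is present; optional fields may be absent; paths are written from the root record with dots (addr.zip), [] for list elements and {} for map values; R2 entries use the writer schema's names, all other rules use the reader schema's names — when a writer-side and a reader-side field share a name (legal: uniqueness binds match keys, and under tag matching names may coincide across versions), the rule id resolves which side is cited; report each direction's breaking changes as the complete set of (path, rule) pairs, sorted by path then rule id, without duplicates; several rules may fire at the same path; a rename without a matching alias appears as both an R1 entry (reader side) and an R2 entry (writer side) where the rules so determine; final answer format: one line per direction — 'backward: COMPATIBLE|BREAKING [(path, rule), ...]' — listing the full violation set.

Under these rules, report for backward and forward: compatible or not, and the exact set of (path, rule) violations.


in Event below, arrows point writer -> reader
checking backward for Event: reader v2 against writer v1:
  score: no writer-side match
  scores: map<string, float64> -> map<string, float64>, writer required; from scores
  meta: Geo -> Geo, writer required; from meta
  seq: int32 -> int32, writer required; from seq
  checksum: no writer-side match
  price (writer side), unknown to reader
  meta.nickname: string -> string, writer optional; from meta.nickname
  meta.id: int64 -> int64, writer required; from meta.id
  rule R2 violated at price
  rule R1 violated at score
  backward on Event therefore BREAKING (2)
checking forward for Event: reader v1 against writer v2:
  scores: map<string, float64> -> map<string, float64>, writer required; from scores
  meta: Geo -> Geo, writer required; from meta
  seq: int32 -> int32, writer required; from seq
  price: no writer-side match
  score (writer side), unknown to reader
  checksum (writer side), unknown to reader
  meta.nickname: string -> string, writer optional; from meta.nickname
  meta.id: int64 -> int64, writer required; from meta.id
  rule R2 violated at checksum
  rule R2 violated at score
  forward on Event therefore BREAKING (2)

backward: BREAKING [(price, R2), (score, R1)]; forward: BREAKING [(checksum, R2), (score, R2)]


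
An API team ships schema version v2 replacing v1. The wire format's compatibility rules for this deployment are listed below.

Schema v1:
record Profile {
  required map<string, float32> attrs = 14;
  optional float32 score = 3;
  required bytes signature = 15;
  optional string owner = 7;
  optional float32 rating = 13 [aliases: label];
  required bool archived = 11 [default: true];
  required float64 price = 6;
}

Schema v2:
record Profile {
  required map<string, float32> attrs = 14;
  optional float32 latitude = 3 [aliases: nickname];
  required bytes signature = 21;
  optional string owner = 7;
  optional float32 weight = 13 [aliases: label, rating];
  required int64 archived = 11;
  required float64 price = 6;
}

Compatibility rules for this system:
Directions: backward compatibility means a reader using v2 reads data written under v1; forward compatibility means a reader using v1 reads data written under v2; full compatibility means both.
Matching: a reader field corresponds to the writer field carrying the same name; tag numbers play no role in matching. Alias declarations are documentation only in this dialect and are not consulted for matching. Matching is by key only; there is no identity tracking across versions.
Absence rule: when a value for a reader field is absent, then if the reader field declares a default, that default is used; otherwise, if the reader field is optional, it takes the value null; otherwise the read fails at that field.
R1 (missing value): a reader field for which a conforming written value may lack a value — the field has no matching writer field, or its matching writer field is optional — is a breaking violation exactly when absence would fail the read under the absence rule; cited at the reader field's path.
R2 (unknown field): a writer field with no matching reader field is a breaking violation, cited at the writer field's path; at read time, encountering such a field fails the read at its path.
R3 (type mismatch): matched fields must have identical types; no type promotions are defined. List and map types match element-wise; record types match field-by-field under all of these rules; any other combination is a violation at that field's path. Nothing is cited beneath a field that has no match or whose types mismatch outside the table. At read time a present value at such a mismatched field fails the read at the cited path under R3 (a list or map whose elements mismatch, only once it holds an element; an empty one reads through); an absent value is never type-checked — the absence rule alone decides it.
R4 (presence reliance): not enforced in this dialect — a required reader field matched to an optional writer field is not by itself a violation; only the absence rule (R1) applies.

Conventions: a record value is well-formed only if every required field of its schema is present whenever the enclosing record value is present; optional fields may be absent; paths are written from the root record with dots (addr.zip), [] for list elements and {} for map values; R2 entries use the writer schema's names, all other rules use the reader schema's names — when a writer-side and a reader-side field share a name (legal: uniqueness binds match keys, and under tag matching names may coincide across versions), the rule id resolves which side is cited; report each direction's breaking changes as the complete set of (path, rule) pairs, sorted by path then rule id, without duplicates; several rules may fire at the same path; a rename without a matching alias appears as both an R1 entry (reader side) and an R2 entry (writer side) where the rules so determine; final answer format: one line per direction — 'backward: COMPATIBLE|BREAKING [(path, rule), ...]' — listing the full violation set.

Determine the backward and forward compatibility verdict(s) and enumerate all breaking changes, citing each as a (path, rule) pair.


arrows below run writer -> reader for Profile
backward pass over Profile, reader schema v2, writer schema v1:
  attrs <- attrs (map<string, float32> -> map<string, float32>, writer required)
  latitude: no writer-side match
  signature <- signature (bytes -> bytes, writer required)
  owner <- owner (string -> string, writer optional)
  weight: no writer-side match
  archived <- archived (bool -> int64, writer required)
  price <- price (float64 -> float64, writer required)
  score (writer side), unknown to reader
  rating (writer side), unknown to reader
  violation R3 at archived
  violation R2 at rating
  violation R2 at score
  => 3 violation(s): backward is BREAKING for Profile
forward pass over Profile, reader schema v1, writer schema v2:
  attrs <- attrs (map<string, float32> -> map<string, float32>, writer required)
  score: no writer-side match
  signature <- signature (bytes -> bytes, writer required)
  owner <- owner (string -> string, writer optional)
  rating: no writer-side match
  archived <- archived (int64 -> bool, writer required)
  price <- price (float64 -> float64, writer required)
  latitude (writer side), unknown to reader
  weight (writer side), unknown to reader
  violation R3 at archived
  violation R2 at latitude
  violation R2 at weight
  => 3 violation(s): forward is BREAKING for Profile

backward: BREAKING [(archived, R3), (rating, R2), (score, R2)]; forward: BREAKING [(archived, R3), (latitude, R2), (weight, R2)]


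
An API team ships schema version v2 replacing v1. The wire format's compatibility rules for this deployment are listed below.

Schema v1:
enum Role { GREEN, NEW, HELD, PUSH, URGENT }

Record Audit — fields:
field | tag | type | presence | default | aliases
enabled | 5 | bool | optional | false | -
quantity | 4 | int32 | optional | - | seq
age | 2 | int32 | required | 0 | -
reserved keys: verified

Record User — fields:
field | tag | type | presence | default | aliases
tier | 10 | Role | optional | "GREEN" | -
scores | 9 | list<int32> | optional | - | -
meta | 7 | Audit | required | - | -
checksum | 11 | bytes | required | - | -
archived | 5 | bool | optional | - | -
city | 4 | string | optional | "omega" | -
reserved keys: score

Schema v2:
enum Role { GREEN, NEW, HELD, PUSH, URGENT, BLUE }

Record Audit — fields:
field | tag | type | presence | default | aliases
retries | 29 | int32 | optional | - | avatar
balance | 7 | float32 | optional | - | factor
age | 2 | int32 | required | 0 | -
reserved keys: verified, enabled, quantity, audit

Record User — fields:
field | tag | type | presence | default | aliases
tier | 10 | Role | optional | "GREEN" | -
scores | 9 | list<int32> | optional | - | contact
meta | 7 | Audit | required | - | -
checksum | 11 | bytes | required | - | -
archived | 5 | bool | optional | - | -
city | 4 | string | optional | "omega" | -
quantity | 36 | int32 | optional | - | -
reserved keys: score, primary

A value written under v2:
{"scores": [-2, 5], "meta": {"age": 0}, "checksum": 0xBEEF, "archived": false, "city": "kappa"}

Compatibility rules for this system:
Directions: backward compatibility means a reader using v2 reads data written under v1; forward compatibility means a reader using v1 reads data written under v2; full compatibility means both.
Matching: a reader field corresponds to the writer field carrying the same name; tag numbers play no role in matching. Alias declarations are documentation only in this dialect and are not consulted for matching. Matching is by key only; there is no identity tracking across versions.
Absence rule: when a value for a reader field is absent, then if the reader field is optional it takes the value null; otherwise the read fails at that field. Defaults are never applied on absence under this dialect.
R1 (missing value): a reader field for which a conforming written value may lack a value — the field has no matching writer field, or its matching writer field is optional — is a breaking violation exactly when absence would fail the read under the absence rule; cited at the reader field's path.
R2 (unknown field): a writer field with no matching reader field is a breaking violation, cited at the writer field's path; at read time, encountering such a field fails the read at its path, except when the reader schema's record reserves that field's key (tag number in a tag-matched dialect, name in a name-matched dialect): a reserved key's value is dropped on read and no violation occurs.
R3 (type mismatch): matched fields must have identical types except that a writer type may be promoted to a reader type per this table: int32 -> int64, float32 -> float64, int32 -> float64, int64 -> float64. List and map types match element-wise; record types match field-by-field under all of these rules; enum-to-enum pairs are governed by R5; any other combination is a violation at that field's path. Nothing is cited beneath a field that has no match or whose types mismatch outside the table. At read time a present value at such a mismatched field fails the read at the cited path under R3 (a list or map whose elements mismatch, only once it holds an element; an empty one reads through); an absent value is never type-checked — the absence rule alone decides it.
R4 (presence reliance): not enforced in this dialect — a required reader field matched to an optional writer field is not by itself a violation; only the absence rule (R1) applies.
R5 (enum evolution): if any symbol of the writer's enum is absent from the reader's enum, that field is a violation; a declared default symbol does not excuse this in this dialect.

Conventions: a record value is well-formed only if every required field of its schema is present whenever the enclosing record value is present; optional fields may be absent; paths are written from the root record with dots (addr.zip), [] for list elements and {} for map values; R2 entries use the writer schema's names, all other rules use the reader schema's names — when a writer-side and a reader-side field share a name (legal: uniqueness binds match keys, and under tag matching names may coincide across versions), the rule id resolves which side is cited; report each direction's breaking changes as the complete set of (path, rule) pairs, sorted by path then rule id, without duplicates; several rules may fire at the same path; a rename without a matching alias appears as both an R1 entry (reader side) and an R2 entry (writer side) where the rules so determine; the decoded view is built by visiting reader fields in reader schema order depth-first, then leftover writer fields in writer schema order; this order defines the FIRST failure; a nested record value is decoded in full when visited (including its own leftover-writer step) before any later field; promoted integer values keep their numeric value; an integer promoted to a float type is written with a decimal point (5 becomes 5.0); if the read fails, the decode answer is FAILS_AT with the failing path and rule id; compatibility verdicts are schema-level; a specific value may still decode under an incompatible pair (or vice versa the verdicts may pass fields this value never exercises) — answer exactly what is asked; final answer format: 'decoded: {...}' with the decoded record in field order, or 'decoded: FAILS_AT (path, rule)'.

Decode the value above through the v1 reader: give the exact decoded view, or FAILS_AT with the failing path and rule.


decoded: {"tier": null, "scores": [-2, 5], "meta": {"enabled": null, "quantity": null, "age": 0}, "checksum": 0xBEEF, "archived": false, "city": "kappa"}

the writer's type comes first in each User pair
migrating the User value to v1:
  tier := null (absent, optional -> null)
  scores := [-2, 5]
  meta.enabled := null (absent, optional -> null)
  meta.quantity := null (absent, optional -> null)
  meta.age := 0
  checksum := 0xBEEF
  archived := false
  city := "kappa"
  => decoded: {"tier": null, "scores": [-2, 5], "meta": {"enabled": null, "quantity": null, "age": 0}, "checksum": 0xBEEF, "archived": false, "city": "kappa"}
remaining User differences; none change what is asked:
  added field retries to record Audit: optional int32, tag 29 (in v2 it sits immediately before age) -> schema-level compatibility only; this User value's decode is unchanged
  enum Role (field tier in record User): symbol BLUE added -> schema-level compatibility only; this User value's decode is unchanged
  removed field enabled from record Audit (its key "enabled" joins the reserved list) -> triggers nothing under the printed rules; the User answer is the same either way
  removed field quantity from record Audit (its key "quantity" joins the reserved list) -> triggers nothing under the printed rules; the User answer is the same either way
  added field quantity to record User: optional int32, tag 36 (in v2 it sits last) -> schema-level compatibility only; this User value's decode is unchanged
  added field balance to record Audit: optional float32, tag 7 (in v2 it sits immediately before age) -> schema-level compatibility only; this User value's decode is unchanged


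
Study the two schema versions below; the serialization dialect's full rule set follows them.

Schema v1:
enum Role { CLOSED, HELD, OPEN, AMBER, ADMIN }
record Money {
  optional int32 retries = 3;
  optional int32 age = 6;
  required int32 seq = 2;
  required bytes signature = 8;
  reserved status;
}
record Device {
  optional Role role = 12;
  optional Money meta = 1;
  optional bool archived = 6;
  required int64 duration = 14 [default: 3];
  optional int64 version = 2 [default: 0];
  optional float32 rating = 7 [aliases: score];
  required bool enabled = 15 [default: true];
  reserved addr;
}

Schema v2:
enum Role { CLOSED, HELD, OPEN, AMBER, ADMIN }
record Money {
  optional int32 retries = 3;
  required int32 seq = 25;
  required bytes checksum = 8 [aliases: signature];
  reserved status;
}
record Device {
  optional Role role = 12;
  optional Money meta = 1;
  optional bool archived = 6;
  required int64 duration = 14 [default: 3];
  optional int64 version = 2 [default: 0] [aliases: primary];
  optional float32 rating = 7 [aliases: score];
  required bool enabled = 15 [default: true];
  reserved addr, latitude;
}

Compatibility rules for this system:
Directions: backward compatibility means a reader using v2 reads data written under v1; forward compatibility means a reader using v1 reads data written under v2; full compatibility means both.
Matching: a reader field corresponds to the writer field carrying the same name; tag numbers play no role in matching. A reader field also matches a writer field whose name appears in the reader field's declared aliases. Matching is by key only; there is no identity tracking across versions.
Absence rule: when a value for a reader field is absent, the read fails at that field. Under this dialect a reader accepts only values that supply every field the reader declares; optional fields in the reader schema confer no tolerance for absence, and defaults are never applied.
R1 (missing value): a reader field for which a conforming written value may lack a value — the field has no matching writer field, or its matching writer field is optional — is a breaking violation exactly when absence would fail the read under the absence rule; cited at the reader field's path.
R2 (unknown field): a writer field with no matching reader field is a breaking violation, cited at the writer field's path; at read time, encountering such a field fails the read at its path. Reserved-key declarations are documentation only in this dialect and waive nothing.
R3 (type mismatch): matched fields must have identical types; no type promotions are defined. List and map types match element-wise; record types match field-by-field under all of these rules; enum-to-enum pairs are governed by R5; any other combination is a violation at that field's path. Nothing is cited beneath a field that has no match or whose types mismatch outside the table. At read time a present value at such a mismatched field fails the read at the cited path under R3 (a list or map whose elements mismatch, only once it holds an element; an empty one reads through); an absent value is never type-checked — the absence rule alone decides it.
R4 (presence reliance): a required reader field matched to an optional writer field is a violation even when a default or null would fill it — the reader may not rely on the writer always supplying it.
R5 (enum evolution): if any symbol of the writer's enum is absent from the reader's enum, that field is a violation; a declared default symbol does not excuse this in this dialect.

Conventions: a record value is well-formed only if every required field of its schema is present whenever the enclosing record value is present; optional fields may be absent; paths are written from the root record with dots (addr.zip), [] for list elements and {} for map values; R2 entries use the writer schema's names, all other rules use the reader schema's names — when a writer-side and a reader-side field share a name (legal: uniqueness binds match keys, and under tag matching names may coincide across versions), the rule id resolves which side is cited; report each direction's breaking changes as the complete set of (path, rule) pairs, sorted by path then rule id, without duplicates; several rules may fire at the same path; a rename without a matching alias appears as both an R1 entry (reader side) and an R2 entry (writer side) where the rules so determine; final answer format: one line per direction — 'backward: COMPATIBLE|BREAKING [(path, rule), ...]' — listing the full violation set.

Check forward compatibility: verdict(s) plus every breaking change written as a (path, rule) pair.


forward: BREAKING [(archived, R1), (meta, R1), (meta.age, R1), (meta.checksum, R2), (meta.retries, R1), (meta.signature, R1), (rating, R1), (role, R1), (version, R1)]

the writer's type comes first in each Device pair
forward for Device (reader v1, writer v2):
  role: paired with writer role (Role -> Role; writer optional)
  meta: paired with writer meta (Money -> Money; writer optional)
  archived: paired with writer archived (bool -> bool; writer optional)
  duration: paired with writer duration (int64 -> int64; writer required)
  version: paired with writer version (int64 -> int64; writer optional)
  rating: paired with writer rating (float32 -> float32; writer optional)
  enabled: paired with writer enabled (bool -> bool; writer required)
  meta.retries: paired with writer meta.retries (int32 -> int32; writer optional)
  meta.age: no writer-side match
  meta.seq: paired with writer meta.seq (int32 -> int32; writer required)
  meta.signature: no writer-side match
  writer meta.checksum: unknown to reader
  violation R1 at archived
  violation R1 at meta
  violation R1 at meta.age
  violation R2 at meta.checksum
  violation R1 at meta.retries
  violation R1 at meta.signature
  violation R1 at rating
  violation R1 at role
  violation R1 at version
  => 9 violation(s): forward is BREAKING for Device
the other Device changes do not affect what is asked:
  field seq in record Money: tag 2 changed to 25 -> triggers nothing under Device's printed rules — same verdict
  removed field age from record Money -> its effect on Device is confined to the backward direction, not asked


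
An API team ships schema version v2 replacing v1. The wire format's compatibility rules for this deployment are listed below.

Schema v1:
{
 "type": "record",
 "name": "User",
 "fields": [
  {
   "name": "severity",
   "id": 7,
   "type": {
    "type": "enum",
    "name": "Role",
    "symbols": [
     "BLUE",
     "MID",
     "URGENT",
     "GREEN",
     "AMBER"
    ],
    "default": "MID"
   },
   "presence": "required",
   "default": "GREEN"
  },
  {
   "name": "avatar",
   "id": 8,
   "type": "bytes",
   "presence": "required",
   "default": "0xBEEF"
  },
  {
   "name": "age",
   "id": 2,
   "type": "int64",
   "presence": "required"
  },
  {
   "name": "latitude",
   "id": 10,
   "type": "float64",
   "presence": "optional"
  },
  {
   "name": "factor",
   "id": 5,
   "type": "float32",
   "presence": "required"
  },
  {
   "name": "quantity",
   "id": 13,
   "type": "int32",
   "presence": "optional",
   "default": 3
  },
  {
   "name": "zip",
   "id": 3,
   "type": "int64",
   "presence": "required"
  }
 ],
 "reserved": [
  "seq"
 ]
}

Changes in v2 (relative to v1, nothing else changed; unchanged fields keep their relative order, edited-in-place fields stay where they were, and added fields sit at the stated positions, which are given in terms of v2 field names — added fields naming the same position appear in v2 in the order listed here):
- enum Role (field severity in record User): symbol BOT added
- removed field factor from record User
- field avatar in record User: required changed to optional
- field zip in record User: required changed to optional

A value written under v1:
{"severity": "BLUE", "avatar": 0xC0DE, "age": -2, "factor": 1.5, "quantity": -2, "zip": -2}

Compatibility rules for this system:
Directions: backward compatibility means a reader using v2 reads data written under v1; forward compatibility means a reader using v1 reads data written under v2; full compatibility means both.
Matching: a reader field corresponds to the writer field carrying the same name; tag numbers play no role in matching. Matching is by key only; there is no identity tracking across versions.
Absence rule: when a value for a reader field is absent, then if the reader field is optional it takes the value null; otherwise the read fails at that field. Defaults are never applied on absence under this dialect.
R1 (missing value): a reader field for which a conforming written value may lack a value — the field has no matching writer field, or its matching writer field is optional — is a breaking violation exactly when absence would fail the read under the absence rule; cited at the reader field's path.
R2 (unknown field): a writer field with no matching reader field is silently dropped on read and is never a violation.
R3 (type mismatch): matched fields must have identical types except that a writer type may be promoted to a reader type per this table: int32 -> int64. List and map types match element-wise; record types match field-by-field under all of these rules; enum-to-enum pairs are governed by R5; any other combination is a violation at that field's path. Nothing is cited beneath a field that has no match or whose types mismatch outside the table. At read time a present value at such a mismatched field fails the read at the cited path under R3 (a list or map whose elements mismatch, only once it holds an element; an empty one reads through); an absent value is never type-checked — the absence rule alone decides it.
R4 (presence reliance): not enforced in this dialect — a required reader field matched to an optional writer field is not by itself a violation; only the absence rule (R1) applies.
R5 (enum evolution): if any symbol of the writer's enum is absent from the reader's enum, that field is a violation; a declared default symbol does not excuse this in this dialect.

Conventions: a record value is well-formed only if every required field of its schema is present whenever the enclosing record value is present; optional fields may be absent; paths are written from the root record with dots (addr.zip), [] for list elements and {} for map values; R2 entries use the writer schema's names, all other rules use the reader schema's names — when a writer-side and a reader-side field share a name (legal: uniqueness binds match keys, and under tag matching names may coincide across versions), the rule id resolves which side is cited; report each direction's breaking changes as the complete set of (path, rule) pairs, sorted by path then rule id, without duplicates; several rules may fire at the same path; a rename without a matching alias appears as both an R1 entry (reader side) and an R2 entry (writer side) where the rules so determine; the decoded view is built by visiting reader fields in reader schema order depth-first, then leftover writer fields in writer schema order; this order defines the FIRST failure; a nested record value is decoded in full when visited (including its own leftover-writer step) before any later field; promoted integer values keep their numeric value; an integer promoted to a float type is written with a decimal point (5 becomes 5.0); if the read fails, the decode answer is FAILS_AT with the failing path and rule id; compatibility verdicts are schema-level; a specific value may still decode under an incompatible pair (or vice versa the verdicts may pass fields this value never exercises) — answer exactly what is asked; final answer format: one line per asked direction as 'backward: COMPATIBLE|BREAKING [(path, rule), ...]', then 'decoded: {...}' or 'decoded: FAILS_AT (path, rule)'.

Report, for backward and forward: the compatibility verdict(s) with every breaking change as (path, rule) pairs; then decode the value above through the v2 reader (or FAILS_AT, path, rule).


backward: COMPATIBLE []; forward: BREAKING [(avatar, R1), (factor, R1), (severity, R5), (zip, R1)]; decoded: {"severity": "BLUE", "avatar": 0xC0DE, "age": -2, "latitude": null, "quantity": -2, "zip": -2}

arrows below run writer -> reader for User
backward for User (reader v2, writer v1):
  severity: paired with writer severity (Role -> Role; writer required)
  avatar: paired with writer avatar (bytes -> bytes; writer required)
  age: paired with writer age (int64 -> int64; writer required)
  latitude: paired with writer latitude (float64 -> float64; writer optional)
  quantity: paired with writer quantity (int32 -> int32; writer optional)
  zip: paired with writer zip (int64 -> int64; writer required)
  writer field factor has no reader counterpart
  => backward: COMPATIBLE
forward for User (reader v1, writer v2):
  severity: paired with writer severity (Role -> Role; writer required)
  avatar: paired with writer avatar (bytes -> bytes; writer optional)
  age: paired with writer age (int64 -> int64; writer required)
  latitude: paired with writer latitude (float64 -> float64; writer optional)
  factor: no writer-side match
  quantity: paired with writer quantity (int32 -> int32; writer optional)
  zip: paired with writer zip (int64 -> int64; writer optional)
  breaking: (avatar, R1)
  breaking: (factor, R1)
  breaking: (severity, R5)
  breaking: (zip, R1)
  forward on User therefore BREAKING (4)
decode (reader v2):
  severity := "BLUE"
  avatar := 0xC0DE
  age := -2
  latitude := null (absent, optional -> null)
  quantity := -2
  zip := -2
  writer factor: unknown -> dropped
  => decoded: {"severity": "BLUE", "avatar": 0xC0DE, "age": -2, "latitude": null, "quantity": -2, "zip": -2}


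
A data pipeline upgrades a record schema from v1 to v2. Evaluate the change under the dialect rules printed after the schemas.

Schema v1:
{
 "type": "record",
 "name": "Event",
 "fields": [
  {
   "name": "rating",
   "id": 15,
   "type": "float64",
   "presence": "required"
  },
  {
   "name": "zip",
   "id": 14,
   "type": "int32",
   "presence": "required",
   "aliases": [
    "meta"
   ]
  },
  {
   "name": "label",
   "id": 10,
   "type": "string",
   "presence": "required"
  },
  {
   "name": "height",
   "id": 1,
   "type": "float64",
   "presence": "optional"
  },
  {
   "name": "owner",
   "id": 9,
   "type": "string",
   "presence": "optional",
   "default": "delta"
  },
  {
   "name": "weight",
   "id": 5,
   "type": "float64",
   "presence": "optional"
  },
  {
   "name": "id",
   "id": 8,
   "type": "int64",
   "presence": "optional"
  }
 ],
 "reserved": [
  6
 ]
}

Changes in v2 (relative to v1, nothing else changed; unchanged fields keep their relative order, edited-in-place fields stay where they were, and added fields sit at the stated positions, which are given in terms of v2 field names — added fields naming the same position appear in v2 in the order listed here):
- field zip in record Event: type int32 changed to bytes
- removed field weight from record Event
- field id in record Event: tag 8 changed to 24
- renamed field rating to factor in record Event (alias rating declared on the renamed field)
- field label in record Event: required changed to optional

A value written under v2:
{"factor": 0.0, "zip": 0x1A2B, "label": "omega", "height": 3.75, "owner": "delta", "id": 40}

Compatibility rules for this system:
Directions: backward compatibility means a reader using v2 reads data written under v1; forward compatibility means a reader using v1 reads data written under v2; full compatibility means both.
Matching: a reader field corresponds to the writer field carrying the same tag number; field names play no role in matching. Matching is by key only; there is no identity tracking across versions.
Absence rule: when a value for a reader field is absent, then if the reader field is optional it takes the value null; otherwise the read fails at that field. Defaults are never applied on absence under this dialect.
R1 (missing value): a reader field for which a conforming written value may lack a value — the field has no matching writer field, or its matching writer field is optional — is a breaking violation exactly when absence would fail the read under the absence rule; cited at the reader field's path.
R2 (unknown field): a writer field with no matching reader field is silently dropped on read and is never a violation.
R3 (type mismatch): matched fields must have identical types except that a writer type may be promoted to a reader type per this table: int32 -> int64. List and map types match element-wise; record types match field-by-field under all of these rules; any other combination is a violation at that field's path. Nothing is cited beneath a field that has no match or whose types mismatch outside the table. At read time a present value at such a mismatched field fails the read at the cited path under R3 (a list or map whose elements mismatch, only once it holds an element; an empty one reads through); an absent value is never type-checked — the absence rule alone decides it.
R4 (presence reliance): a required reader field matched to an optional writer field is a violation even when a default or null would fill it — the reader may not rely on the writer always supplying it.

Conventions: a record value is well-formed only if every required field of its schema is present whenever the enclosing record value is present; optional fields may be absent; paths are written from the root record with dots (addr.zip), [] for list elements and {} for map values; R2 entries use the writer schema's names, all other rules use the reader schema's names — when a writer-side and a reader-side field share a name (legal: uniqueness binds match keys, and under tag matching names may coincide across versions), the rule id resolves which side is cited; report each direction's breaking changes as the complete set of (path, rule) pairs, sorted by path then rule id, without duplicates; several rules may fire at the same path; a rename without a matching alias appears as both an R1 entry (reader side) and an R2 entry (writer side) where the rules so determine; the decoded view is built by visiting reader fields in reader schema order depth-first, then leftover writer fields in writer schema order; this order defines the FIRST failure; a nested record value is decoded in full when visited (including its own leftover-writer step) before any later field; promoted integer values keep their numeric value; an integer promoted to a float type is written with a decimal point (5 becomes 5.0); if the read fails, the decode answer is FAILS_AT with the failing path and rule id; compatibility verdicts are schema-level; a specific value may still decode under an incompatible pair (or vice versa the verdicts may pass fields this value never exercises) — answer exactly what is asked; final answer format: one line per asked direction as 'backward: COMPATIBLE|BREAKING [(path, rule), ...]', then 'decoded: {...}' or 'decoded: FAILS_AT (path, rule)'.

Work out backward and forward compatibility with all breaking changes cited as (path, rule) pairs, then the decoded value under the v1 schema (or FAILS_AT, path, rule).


backward: BREAKING [(zip, R3)]; forward: BREAKING [(label, R1), (label, R4), (zip, R3)]; decoded: FAILS_AT (zip, R3)

arrows below run writer -> reader for Event
backward analysis of Event with v2 as reader and v1 as writer:
  factor <- rating (float64 -> float64, writer required)
  zip <- zip (int32 -> bytes, writer required)
  label <- label (string -> string, writer required)
  height <- height (float64 -> float64, writer optional)
  owner <- owner (string -> string, writer optional)
  id: no writer match
  writer field weight has no reader counterpart
  writer field id has no reader counterpart
  rule R3 violated at zip
  => 1 violation(s): backward is BREAKING for Event
forward analysis of Event with v1 as reader and v2 as writer:
  rating <- factor (float64 -> float64, writer required)
  zip <- zip (bytes -> int32, writer required)
  label <- label (string -> string, writer optional)
  height <- height (float64 -> float64, writer optional)
  owner <- owner (string -> string, writer optional)
  weight: no writer match
  id: no writer match
  writer field id has no reader counterpart
  rule R1 violated at label
  rule R4 violated at label
  rule R3 violated at zip
  => 3 violation(s): forward is BREAKING for Event
decode walk for Event under reader schema v1:
  rating := 0.0 (from writer factor)
  read fails at zip under R3
  => FAILS_AT (zip, R3)
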